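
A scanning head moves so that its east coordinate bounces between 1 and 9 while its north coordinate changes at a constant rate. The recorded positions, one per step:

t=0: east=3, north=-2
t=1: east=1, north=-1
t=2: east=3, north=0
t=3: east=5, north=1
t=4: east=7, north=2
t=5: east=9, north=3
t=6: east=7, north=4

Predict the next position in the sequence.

east=5, north=5

The east coordinate reflects between 1 and 9, moving 2 per step.
  step 7: 7 → 5
The north coordinate changes by +1 each step: at step 7 it is 5.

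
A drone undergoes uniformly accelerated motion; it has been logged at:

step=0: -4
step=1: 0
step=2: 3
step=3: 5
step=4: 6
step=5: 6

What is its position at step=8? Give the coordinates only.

Successive displacements: +4, +3, +2, +1, +0 — each changes by -1.
step 6: 6 − 1 → 5
step 7: 5 − 2 → 3
step 8: 3 − 3 → 0

0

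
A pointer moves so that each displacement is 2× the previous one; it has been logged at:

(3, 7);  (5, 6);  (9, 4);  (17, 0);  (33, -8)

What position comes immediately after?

(65, -24)

The jumps are (+2, -1), (+4, -2), (+8, -4), (+16, -8) — a geometric progression with ratio 2.
step 5: (33, -8) + (+32, -16) → (65, -24)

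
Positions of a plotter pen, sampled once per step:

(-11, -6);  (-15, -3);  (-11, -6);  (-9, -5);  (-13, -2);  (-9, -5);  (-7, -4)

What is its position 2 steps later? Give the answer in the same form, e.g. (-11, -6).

Differencing gives (-4, +3), (+4, -3), (+2, +1), (-4, +3), (+4, -3), (+2, +1). This is the pattern (-4, +3), (+4, -3), (+2, +1) repeated.
step 7: apply (-4, +3) → (-11, -1)
step 8: apply (+4, -3) → (-7, -4)

(-7, -4)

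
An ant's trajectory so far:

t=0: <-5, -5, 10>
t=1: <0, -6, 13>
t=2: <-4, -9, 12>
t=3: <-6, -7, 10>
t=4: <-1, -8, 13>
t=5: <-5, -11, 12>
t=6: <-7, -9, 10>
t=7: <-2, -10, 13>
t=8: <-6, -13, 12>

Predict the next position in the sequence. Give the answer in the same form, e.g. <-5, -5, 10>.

<-8, -11, 10>

Differencing gives <+5, -1, +3>, <-4, -3, -1>, <-2, +2, -2>, <+5, -1, +3>, <-4, -3, -1>, <-2, +2, -2>, <+5, -1, +3>, <-4, -3, -1>. This is the pattern <+5, -1, +3>, <-4, -3, -1>, <-2, +2, -2> repeated.
step 9: apply <-2, +2, -2> → <-8, -11, 10>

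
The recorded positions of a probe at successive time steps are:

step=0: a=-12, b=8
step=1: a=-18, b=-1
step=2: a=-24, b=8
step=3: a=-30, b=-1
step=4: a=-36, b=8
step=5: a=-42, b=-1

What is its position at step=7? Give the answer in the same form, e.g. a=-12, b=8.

a=-54, b=-1

A: linear, -6 per step → -54 at step 7.
B: cycles through 8, -1 every 2 steps. Step 7 lands at position 1 of the cycle → -1.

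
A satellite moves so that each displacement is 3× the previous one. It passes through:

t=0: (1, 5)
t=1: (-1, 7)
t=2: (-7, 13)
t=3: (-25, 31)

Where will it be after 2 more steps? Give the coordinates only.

(-241, 247)

Step-to-step displacements: (-2, +2), (-6, +6), (-18, +18); each is 3× the previous.
step 4: (-25, 31) + (-54, +54) → (-79, 85)
step 5: (-79, 85) + (-162, +162) → (-241, 247)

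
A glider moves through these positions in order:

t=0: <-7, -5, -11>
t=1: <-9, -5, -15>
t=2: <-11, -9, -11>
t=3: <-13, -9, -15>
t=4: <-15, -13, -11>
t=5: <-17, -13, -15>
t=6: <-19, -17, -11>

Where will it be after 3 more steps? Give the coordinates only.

<-25, -21, -15>

Step-to-step displacements: <-2, +0, -4>, <-2, -4, +4>, <-2, +0, -4>, <-2, -4, +4>, <-2, +0, -4>, <-2, -4, +4> — a repeating cycle of length 2.
step 7: apply <-2, +0, -4> → <-21, -17, -15>
step 8: apply <-2, -4, +4> → <-23, -21, -11>
step 9: apply <-2, +0, -4> → <-25, -21, -15>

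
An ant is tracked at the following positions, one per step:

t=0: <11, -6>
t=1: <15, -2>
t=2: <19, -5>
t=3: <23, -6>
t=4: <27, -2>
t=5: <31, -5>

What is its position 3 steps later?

<43, -5>

First: linear, +4 per step → 43 at step 8.
Second: cycles through -6, -2, -5 every 3 steps. Step 8 lands at position 2 of the cycle → -5.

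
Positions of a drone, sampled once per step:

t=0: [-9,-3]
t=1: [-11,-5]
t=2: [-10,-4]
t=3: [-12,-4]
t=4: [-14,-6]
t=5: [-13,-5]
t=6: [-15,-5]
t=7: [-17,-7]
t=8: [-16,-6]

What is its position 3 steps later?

The moves between consecutive positions are [-2,-2], [+1,+1], [-2,+0], [-2,-2], [+1,+1], [-2,+0], [-2,-2], [+1,+1]; they repeat the 3-cycle [[-2,-2], [+1,+1], [-2,+0]].
step 9: apply [-2,+0] → [-18,-6]
step 10: apply [-2,-2] → [-20,-8]
step 11: apply [+1,+1] → [-19,-7]

[-19,-7]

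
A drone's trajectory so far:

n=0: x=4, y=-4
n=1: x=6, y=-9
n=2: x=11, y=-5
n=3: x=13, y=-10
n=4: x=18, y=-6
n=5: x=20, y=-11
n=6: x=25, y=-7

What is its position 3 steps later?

The moves between consecutive positions are (+2, -5), (+5, +4), (+2, -5), (+5, +4), (+2, -5), (+5, +4); they repeat the 2-cycle [(+2, -5), (+5, +4)].
step 7: apply (+2, -5) → x=27, y=-12
step 8: apply (+5, +4) → x=32, y=-8
step 9: apply (+2, -5) → x=34, y=-13

x=34, y=-13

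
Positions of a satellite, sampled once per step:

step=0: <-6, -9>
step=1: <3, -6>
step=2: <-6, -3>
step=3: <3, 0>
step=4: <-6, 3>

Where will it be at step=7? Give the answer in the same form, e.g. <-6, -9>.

<3, 12>

First: cycles through -6, 3 every 2 steps. Step 7 lands at position 1 of the cycle → 3.
Second: linear, +3 per step → 12 at step 7.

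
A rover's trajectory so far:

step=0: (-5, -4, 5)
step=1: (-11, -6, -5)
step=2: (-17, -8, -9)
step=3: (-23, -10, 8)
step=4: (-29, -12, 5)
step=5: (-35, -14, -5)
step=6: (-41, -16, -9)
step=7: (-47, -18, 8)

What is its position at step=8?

The first coordinate changes by -6 each step, so at step 8 it is -5 + 8·(-6) = -53.
The second coordinate changes by -2 each step, so at step 8 it is -4 + 8·(-2) = -20.
The third coordinate repeats the cycle [5, -5, -9, 8] with period 4; step 8 mod 4 = 0, giving 5.

(-53, -20, 5)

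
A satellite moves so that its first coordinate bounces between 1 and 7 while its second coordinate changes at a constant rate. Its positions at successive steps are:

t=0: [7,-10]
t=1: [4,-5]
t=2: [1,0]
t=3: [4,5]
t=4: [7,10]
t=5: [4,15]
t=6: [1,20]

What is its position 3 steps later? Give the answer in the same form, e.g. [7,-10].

The first coordinate reflects between 1 and 7, moving 3 per step.
  step 7: 1 → 4
  step 8: 4 → 7
  step 9: 7 → 4
The second coordinate changes by +5 each step: at step 9 it is 35.

[4,35]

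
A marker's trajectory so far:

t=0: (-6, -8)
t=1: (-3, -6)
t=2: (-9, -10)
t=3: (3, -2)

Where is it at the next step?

(-21, -18)

The jumps are (+3, +2), (-6, -4), (+12, +8) — a geometric progression with ratio -2.
step 4: (3, -2) + (-24, -16) → (-21, -18)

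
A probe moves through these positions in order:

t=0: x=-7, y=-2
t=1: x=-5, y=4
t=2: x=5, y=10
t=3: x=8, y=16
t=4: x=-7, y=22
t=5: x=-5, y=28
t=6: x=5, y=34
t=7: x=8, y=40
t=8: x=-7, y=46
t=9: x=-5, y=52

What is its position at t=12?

X: cycles through -7, -5, 5, 8 every 4 steps. Step 12 lands at position 0 of the cycle → -7.
Y: linear, +6 per step → 70 at step 12.

x=-7, y=70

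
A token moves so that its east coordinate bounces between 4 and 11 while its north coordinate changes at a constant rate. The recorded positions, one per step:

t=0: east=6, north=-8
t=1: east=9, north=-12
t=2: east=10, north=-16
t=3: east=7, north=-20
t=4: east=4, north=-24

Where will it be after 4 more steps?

east=6, north=-40

The east coordinate reflects between 4 and 11, moving 3 per step.
  step 5: 4 → 7
  step 6: 7 → 10
  step 7: 10 → 9
  step 8: 9 → 6
The north coordinate changes by -4 each step: at step 8 it is -40.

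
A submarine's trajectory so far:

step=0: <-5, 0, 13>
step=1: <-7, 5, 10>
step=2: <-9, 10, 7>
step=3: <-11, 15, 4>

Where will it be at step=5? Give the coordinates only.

<-15, 25, -2>

The position changes by <-2, +5, -3> every step.
step 4: <-11, 15, 4> + <-2, +5, -3> → <-13, 20, 1>
step 5: <-13, 20, 1> + <-2, +5, -3> → <-15, 25, -2>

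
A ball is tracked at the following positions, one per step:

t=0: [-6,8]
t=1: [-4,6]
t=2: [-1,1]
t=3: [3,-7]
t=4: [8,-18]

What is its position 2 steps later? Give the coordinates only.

[21,-49]

Successive displacements: [+2,-2], [+3,-5], [+4,-8], [+5,-11] — each changes by [+1,-3].
step 5: [8,-18] + [+6,-14] → [14,-32]
step 6: [14,-32] + [+7,-17] → [21,-49]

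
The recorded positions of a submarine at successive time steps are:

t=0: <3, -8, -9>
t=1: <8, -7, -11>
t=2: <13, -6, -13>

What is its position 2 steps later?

Constant displacement of <+5, +1, -2> per step.
step 3: <13, -6, -13> + <+5, +1, -2> → <18, -5, -15>
step 4: <18, -5, -15> + <+5, +1, -2> → <23, -4, -17>

<23, -4, -17>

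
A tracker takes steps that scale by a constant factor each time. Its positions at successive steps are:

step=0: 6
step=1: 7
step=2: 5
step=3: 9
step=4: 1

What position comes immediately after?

17

Step-to-step displacements: +1, -2, +4, -8; each is -2× the previous.
step 5: 1 + 16 → 17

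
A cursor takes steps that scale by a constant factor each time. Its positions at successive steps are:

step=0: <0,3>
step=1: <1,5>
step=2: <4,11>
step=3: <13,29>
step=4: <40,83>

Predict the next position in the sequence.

<121,245>

The jumps are <+1,+2>, <+3,+6>, <+9,+18>, <+27,+54> — a geometric progression with ratio 3.
step 5: <40,83> + <+81,+162> → <121,245>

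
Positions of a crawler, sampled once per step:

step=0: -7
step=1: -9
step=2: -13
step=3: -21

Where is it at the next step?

The jumps are -2, -4, -8 — a geometric progression with ratio 2.
step 4: -21 − 16 → -37

-37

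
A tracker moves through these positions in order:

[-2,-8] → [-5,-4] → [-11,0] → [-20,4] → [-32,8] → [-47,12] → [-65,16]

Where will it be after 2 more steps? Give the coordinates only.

Taking differences between consecutive positions: [-3,+4], [-6,+4], [-9,+4], [-12,+4], [-15,+4], [-18,+4]. These grow by [-3,+0] each step.
step 7: [-65,16] + [-21,+4] → [-86,20]
step 8: [-86,20] + [-24,+4] → [-110,24]

[-110,24]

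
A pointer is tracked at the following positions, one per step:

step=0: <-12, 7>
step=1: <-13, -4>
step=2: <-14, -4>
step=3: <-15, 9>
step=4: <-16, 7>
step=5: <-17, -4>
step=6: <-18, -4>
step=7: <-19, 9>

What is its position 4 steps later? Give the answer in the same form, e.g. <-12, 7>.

First: linear, -1 per step → -23 at step 11.
Second: cycles through 7, -4, -4, 9 every 4 steps. Step 11 lands at position 3 of the cycle → 9.

<-23, 9>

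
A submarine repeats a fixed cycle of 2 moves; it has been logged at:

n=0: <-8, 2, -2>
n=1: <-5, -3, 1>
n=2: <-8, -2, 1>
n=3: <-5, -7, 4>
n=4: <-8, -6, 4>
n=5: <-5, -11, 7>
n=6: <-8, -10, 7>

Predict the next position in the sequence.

The moves between consecutive positions are <+3, -5, +3>, <-3, +1, +0>, <+3, -5, +3>, <-3, +1, +0>, <+3, -5, +3>, <-3, +1, +0>; they repeat the 2-cycle [<+3, -5, +3>, <-3, +1, +0>].
step 7: apply <+3, -5, +3> → <-5, -15, 10>

<-5, -15, 10>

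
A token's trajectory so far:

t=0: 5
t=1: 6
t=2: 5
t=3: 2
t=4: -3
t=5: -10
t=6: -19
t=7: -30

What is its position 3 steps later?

First differences are +1, -1, -3, -5, -7, -9, -11; their common second difference is -2 (constant acceleration).
step 8: -30 − 13 → -43
step 9: -43 − 15 → -58
step 10: -58 − 17 → -75

-75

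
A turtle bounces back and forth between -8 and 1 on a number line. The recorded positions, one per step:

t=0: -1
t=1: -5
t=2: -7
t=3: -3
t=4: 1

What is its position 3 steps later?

The value reflects between -8 and 1, moving 4 per step.
  step 5: 1 → -3
  step 6: -3 → -7
  step 7: -7 → -5

-5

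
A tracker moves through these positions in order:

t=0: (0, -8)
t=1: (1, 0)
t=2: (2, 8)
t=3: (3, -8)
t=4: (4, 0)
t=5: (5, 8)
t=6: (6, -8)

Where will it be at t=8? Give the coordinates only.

(8, 8)

First: linear, +1 per step → 8 at step 8.
Second: cycles through -8, 0, 8 every 3 steps. Step 8 lands at position 2 of the cycle → 8.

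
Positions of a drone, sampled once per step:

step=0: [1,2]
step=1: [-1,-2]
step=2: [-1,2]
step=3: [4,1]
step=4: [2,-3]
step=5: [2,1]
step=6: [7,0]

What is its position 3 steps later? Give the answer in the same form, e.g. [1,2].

[10,-1]

Step-to-step displacements: [-2,-4], [+0,+4], [+5,-1], [-2,-4], [+0,+4], [+5,-1] — a repeating cycle of length 3.
step 7: apply [-2,-4] → [5,-4]
step 8: apply [+0,+4] → [5,0]
step 9: apply [+5,-1] → [10,-1]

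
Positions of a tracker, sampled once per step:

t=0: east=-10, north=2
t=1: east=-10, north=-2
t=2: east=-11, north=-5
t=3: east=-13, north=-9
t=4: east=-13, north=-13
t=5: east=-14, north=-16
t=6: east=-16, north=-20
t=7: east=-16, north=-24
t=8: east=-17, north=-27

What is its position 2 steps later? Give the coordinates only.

Differencing gives (+0,-4), (-1,-3), (-2,-4), (+0,-4), (-1,-3), (-2,-4), (+0,-4), (-1,-3). This is the pattern (+0,-4), (-1,-3), (-2,-4) repeated.
step 9: apply (-2,-4) → east=-19, north=-31
step 10: apply (+0,-4) → east=-19, north=-35

east=-19, north=-35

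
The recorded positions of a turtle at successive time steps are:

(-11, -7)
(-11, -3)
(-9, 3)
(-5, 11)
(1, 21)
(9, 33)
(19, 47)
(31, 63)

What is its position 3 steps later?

First differences are (+0, +4), (+2, +6), (+4, +8), (+6, +10), (+8, +12), (+10, +14), (+12, +16); their common second difference is (+2, +2) (constant acceleration).
step 8: (31, 63) + (+14, +18) → (45, 81)
step 9: (45, 81) + (+16, +20) → (61, 101)
step 10: (61, 101) + (+18, +22) → (79, 123)

(79, 123)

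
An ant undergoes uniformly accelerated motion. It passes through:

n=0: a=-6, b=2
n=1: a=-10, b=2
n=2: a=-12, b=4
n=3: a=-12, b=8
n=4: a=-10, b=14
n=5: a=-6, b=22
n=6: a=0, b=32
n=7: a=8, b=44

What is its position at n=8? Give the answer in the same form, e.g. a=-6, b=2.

a=18, b=58

Successive displacements: (-4, +0), (-2, +2), (+0, +4), (+2, +6), (+4, +8), (+6, +10), (+8, +12) — each changes by (+2, +2).
step 8: a=8, b=44 + (+10, +14) → a=18, b=58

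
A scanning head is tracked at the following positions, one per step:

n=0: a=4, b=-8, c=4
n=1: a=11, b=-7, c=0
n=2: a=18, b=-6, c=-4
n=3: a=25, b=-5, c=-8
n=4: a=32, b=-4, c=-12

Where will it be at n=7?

a=53, b=-1, c=-24

The position changes by (+7,+1,-4) every step.
step 5: a=32, b=-4, c=-12 + (+7,+1,-4) → a=39, b=-3, c=-16
step 6: a=39, b=-3, c=-16 + (+7,+1,-4) → a=46, b=-2, c=-20
step 7: a=46, b=-2, c=-20 + (+7,+1,-4) → a=53, b=-1, c=-24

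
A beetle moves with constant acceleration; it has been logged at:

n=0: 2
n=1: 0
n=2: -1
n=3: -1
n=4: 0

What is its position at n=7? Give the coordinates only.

Taking differences between consecutive positions: -2, -1, +0, +1. These grow by +1 each step.
step 5: 0 + 2 → 2
step 6: 2 + 3 → 5
step 7: 5 + 4 → 9

9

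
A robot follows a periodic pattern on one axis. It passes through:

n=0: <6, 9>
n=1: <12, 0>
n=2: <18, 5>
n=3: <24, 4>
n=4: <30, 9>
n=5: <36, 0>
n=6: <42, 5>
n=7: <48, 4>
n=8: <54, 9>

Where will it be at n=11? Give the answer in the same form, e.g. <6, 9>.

First: linear, +6 per step → 72 at step 11.
Second: cycles through 9, 0, 5, 4 every 4 steps. Step 11 lands at position 3 of the cycle → 4.

<72, 4>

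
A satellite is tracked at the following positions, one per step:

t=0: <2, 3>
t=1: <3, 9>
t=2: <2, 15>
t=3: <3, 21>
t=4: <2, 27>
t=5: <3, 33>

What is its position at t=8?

First: cycles through 2, 3 every 2 steps. Step 8 lands at position 0 of the cycle → 2.
Second: linear, +6 per step → 51 at step 8.

<2, 51>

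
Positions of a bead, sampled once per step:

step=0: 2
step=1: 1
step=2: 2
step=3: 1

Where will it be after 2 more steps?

1

Step-to-step displacements: -1, +1, -1; each is -1× the previous.
step 4: 1 + 1 → 2
step 5: 2 − 1 → 1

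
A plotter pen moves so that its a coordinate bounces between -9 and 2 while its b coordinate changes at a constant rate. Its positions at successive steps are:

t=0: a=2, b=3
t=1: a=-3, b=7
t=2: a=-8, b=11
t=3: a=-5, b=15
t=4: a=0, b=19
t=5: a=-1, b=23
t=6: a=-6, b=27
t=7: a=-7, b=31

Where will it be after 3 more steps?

The a coordinate travels 5 per step and bounces off the walls at -9 and 2.
  step 8: -7 → -2
  step 9: -2 → 1
  step 10: 1 → -4
The b coordinate changes by +4 each step: at step 10 it is 43.

a=-4, b=43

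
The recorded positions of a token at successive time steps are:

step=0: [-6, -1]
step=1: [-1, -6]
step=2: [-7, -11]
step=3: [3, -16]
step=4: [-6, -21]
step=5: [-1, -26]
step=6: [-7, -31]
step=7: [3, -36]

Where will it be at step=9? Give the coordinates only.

First: cycles through -6, -1, -7, 3 every 4 steps. Step 9 lands at position 1 of the cycle → -1.
Second: linear, -5 per step → -46 at step 9.

[-1, -46]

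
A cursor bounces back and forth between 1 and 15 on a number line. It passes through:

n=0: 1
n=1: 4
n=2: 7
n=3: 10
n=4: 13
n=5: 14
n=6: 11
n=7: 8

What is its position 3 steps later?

The value travels 3 per step and bounces off the walls at 1 and 15.
  step 8: 8 → 5
  step 9: 5 → 2
  step 10: 2 → 3

3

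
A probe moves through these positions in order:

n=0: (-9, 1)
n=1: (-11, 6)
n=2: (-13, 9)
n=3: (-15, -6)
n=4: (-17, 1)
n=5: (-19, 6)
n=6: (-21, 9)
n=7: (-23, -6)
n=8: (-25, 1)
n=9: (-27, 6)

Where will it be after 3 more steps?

The first coordinate changes by -2 each step, so at step 12 it is -9 + 12·(-2) = -33.
The second coordinate repeats the cycle [1, 6, 9, -6] with period 4; step 12 mod 4 = 0, giving 1.

(-33, 1)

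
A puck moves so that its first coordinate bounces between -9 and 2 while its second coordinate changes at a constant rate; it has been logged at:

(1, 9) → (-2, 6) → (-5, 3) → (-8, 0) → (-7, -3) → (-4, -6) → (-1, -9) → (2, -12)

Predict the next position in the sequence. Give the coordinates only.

(-1, -15)

The first coordinate reflects between -9 and 2, moving 3 per step.
  step 8: 2 → -1
The second coordinate changes by -3 each step: at step 8 it is -15.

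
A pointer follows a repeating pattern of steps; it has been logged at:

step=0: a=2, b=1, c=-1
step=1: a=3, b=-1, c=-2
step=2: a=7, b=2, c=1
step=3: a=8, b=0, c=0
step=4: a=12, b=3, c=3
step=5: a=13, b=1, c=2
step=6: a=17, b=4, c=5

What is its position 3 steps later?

a=23, b=3, c=6

The moves between consecutive positions are (+1, -2, -1), (+4, +3, +3), (+1, -2, -1), (+4, +3, +3), (+1, -2, -1), (+4, +3, +3); they repeat the 2-cycle [(+1, -2, -1), (+4, +3, +3)].
step 7: apply (+1, -2, -1) → a=18, b=2, c=4
step 8: apply (+4, +3, +3) → a=22, b=5, c=7
step 9: apply (+1, -2, -1) → a=23, b=3, c=6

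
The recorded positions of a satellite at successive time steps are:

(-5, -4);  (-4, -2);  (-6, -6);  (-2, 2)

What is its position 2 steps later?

(6, 18)

Step-to-step displacements: (+1, +2), (-2, -4), (+4, +8); each is -2× the previous.
step 4: (-2, 2) + (-8, -16) → (-10, -14)
step 5: (-10, -14) + (+16, +32) → (6, 18)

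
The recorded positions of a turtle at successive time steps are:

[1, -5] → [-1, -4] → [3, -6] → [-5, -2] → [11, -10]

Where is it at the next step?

[-21, 6]

The jumps are [-2, +1], [+4, -2], [-8, +4], [+16, -8] — a geometric progression with ratio -2.
step 5: [11, -10] + [-32, +16] → [-21, 6]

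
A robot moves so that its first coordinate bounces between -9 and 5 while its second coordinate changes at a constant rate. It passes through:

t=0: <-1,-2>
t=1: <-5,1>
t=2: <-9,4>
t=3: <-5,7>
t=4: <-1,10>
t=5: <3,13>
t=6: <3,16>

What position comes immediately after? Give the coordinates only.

<-1,19>

The first coordinate travels 4 per step and bounces off the walls at -9 and 5.
  step 7: 3 → -1
The second coordinate changes by +3 each step: at step 7 it is 19.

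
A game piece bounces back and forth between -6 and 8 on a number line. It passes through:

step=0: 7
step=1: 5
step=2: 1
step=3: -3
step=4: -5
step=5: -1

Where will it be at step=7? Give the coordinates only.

7

The value travels 4 per step and bounces off the walls at -6 and 8.
  step 6: -1 → 3
  step 7: 3 → 7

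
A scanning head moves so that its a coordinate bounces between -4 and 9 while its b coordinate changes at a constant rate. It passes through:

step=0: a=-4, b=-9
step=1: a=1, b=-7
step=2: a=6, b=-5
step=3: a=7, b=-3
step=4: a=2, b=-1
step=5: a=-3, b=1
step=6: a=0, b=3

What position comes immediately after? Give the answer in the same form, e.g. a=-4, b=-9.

The a coordinate reflects between -4 and 9, moving 5 per step.
  step 7: 0 → 5
The b coordinate changes by +2 each step: at step 7 it is 5.

a=5, b=5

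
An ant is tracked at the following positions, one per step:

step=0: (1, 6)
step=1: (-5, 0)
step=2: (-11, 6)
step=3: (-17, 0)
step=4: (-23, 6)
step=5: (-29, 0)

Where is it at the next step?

First: linear, -6 per step → -35 at step 6.
Second: cycles through 6, 0 every 2 steps. Step 6 lands at position 0 of the cycle → 6.

(-35, 6)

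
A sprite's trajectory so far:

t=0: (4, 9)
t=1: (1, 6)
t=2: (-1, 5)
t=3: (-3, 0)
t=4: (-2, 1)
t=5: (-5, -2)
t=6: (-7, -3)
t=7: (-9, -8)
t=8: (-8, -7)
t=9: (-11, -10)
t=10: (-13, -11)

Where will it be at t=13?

(-17, -18)

The moves between consecutive positions are (-3, -3), (-2, -1), (-2, -5), (+1, +1), (-3, -3), (-2, -1), (-2, -5), (+1, +1), (-3, -3), (-2, -1); they repeat the 4-cycle [(-3, -3), (-2, -1), (-2, -5), (+1, +1)].
step 11: apply (-2, -5) → (-15, -16)
step 12: apply (+1, +1) → (-14, -15)
step 13: apply (-3, -3) → (-17, -18)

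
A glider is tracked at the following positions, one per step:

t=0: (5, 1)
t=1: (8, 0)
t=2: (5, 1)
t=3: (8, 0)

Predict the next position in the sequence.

(5, 1)

The jumps are (+3, -1), (-3, +1), (+3, -1) — a geometric progression with ratio -1.
step 4: (8, 0) + (-3, +1) → (5, 1)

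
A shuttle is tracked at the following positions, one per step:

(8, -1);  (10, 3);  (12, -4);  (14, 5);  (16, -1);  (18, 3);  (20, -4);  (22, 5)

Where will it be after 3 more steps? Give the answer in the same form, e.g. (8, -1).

(28, -4)

The first coordinate changes by +2 each step, so at step 10 it is 8 + 10·(2) = 28.
The second coordinate repeats the cycle [-1, 3, -4, 5] with period 4; step 10 mod 4 = 2, giving -4.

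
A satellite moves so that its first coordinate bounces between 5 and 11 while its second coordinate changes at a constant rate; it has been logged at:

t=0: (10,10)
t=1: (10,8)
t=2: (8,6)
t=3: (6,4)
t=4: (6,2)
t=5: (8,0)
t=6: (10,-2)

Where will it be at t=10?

(6,-10)

The first coordinate travels 2 per step and bounces off the walls at 5 and 11.
  step 7: 10 → 10
  step 8: 10 → 8
  step 9: 8 → 6
  step 10: 6 → 6
The second coordinate changes by -2 each step: at step 10 it is -10.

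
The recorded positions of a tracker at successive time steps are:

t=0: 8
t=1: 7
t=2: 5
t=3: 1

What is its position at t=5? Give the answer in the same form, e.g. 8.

-23

Step-to-step displacements: -1, -2, -4; each is 2× the previous.
step 4: 1 − 8 → -7
step 5: -7 − 16 → -23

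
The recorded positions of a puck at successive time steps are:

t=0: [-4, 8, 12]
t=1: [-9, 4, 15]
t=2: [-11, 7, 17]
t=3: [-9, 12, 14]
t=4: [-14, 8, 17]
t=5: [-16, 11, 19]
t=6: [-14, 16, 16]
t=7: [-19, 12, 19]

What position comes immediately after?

[-21, 15, 21]

The moves between consecutive positions are [-5, -4, +3], [-2, +3, +2], [+2, +5, -3], [-5, -4, +3], [-2, +3, +2], [+2, +5, -3], [-5, -4, +3]; they repeat the 3-cycle [[-5, -4, +3], [-2, +3, +2], [+2, +5, -3]].
step 8: apply [-2, +3, +2] → [-21, 15, 21]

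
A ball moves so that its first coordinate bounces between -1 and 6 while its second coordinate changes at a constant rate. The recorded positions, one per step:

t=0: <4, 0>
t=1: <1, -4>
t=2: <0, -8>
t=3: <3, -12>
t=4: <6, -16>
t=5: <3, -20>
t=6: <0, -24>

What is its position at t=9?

The first coordinate reflects between -1 and 6, moving 3 per step.
  step 7: 0 → 1
  step 8: 1 → 4
  step 9: 4 → 5
The second coordinate changes by -4 each step: at step 9 it is -36.

<5, -36>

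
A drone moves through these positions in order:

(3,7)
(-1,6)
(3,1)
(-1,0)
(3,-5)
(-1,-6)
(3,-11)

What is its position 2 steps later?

(3,-17)

Step-to-step displacements: (-4,-1), (+4,-5), (-4,-1), (+4,-5), (-4,-1), (+4,-5) — a repeating cycle of length 2.
step 7: apply (-4,-1) → (-1,-12)
step 8: apply (+4,-5) → (3,-17)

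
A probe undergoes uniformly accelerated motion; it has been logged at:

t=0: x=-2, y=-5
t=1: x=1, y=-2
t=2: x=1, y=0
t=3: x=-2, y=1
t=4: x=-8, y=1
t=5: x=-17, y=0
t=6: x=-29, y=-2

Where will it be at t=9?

Taking differences between consecutive positions: (+3, +3), (+0, +2), (-3, +1), (-6, +0), (-9, -1), (-12, -2). These grow by (-3, -1) each step.
step 7: x=-29, y=-2 + (-15, -3) → x=-44, y=-5
step 8: x=-44, y=-5 + (-18, -4) → x=-62, y=-9
step 9: x=-62, y=-9 + (-21, -5) → x=-83, y=-14

x=-83, y=-14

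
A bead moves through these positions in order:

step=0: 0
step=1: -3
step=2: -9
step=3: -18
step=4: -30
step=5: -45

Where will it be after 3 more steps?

First differences are -3, -6, -9, -12, -15; their common second difference is -3 (constant acceleration).
step 6: -45 − 18 → -63
step 7: -63 − 21 → -84
step 8: -84 − 24 → -108

-108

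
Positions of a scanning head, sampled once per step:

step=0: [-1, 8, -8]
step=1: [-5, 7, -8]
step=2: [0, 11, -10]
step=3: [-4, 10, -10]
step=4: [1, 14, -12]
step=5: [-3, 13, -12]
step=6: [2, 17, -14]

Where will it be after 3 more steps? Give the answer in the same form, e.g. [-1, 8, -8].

[-1, 19, -16]

Step-to-step displacements: [-4, -1, +0], [+5, +4, -2], [-4, -1, +0], [+5, +4, -2], [-4, -1, +0], [+5, +4, -2] — a repeating cycle of length 2.
step 7: apply [-4, -1, +0] → [-2, 16, -14]
step 8: apply [+5, +4, -2] → [3, 20, -16]
step 9: apply [-4, -1, +0] → [-1, 19, -16]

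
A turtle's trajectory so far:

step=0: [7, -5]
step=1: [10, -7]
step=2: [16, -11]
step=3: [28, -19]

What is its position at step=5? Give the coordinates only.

Step-to-step displacements: [+3, -2], [+6, -4], [+12, -8]; each is 2× the previous.
step 4: [28, -19] + [+24, -16] → [52, -35]
step 5: [52, -35] + [+48, -32] → [100, -67]

[100, -67]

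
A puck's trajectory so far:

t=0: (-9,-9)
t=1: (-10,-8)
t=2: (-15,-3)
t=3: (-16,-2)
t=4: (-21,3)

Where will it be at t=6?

(-27,9)

The moves between consecutive positions are (-1,+1), (-5,+5), (-1,+1), (-5,+5); they repeat the 2-cycle [(-1,+1), (-5,+5)].
step 5: apply (-1,+1) → (-22,4)
step 6: apply (-5,+5) → (-27,9)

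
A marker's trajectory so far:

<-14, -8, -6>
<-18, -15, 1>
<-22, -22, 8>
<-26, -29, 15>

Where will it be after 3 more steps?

<-38, -50, 36>

Each step adds <-4, -7, +7> to the position.
step 4: <-26, -29, 15> + <-4, -7, +7> → <-30, -36, 22>
step 5: <-30, -36, 22> + <-4, -7, +7> → <-34, -43, 29>
step 6: <-34, -43, 29> + <-4, -7, +7> → <-38, -50, 36>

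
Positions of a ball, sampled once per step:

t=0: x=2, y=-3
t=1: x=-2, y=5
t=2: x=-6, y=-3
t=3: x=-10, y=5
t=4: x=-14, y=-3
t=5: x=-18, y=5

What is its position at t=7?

X: linear, -4 per step → -26 at step 7.
Y: cycles through -3, 5 every 2 steps. Step 7 lands at position 1 of the cycle → 5.

x=-26, y=5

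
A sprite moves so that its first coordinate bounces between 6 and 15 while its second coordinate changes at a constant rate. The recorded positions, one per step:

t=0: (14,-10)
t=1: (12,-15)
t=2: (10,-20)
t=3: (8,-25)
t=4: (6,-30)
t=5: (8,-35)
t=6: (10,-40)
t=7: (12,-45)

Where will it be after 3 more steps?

The first coordinate reflects between 6 and 15, moving 2 per step.
  step 8: 12 → 14
  step 9: 14 → 14
  step 10: 14 → 12
The second coordinate changes by -5 each step: at step 10 it is -60.

(12,-60)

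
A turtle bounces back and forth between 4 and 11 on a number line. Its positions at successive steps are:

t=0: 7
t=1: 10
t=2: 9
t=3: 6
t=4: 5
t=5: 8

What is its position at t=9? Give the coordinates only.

6

The value travels 3 per step and bounces off the walls at 4 and 11.
  step 6: 8 → 11
  step 7: 11 → 8
  step 8: 8 → 5
  step 9: 5 → 6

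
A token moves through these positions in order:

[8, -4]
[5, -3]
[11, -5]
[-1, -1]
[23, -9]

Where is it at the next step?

[-25, 7]

Step-to-step displacements: [-3, +1], [+6, -2], [-12, +4], [+24, -8]; each is -2× the previous.
step 5: [23, -9] + [-48, +16] → [-25, 7]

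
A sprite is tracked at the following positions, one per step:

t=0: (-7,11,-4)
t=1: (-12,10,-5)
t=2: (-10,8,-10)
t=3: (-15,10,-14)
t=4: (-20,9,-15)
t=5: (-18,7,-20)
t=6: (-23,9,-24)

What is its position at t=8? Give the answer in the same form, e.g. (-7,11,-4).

(-26,6,-30)

Differencing gives (-5,-1,-1), (+2,-2,-5), (-5,+2,-4), (-5,-1,-1), (+2,-2,-5), (-5,+2,-4). This is the pattern (-5,-1,-1), (+2,-2,-5), (-5,+2,-4) repeated.
step 7: apply (-5,-1,-1) → (-28,8,-25)
step 8: apply (+2,-2,-5) → (-26,6,-30)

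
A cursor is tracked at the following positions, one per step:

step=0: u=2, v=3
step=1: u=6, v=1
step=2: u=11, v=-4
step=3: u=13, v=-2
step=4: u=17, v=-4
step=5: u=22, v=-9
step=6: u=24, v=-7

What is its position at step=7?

Step-to-step displacements: (+4,-2), (+5,-5), (+2,+2), (+4,-2), (+5,-5), (+2,+2) — a repeating cycle of length 3.
step 7: apply (+4,-2) → u=28, v=-9

u=28, v=-9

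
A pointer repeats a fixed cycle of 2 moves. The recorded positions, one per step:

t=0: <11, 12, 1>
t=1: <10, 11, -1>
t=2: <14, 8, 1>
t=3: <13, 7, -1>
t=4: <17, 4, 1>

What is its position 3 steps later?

<19, -1, -1>

The moves between consecutive positions are <-1, -1, -2>, <+4, -3, +2>, <-1, -1, -2>, <+4, -3, +2>; they repeat the 2-cycle [<-1, -1, -2>, <+4, -3, +2>].
step 5: apply <-1, -1, -2> → <16, 3, -1>
step 6: apply <+4, -3, +2> → <20, 0, 1>
step 7: apply <-1, -1, -2> → <19, -1, -1>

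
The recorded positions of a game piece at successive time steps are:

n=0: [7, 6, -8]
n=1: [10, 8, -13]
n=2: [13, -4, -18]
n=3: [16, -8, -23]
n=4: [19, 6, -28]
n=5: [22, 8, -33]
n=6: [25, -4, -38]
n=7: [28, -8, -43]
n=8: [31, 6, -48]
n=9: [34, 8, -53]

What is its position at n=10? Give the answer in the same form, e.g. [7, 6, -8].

The first coordinate changes by +3 each step, so at step 10 it is 7 + 10·(3) = 37.
The second coordinate repeats the cycle [6, 8, -4, -8] with period 4; step 10 mod 4 = 2, giving -4.
The third coordinate changes by -5 each step, so at step 10 it is -8 + 10·(-5) = -58.

[37, -4, -58]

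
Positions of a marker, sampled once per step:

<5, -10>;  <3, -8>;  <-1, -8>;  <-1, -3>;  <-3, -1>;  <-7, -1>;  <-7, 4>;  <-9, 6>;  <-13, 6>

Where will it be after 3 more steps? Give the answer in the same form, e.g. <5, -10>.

<-19, 13>

The moves between consecutive positions are <-2, +2>, <-4, +0>, <+0, +5>, <-2, +2>, <-4, +0>, <+0, +5>, <-2, +2>, <-4, +0>; they repeat the 3-cycle [<-2, +2>, <-4, +0>, <+0, +5>].
step 9: apply <+0, +5> → <-13, 11>
step 10: apply <-2, +2> → <-15, 13>
step 11: apply <-4, +0> → <-19, 13>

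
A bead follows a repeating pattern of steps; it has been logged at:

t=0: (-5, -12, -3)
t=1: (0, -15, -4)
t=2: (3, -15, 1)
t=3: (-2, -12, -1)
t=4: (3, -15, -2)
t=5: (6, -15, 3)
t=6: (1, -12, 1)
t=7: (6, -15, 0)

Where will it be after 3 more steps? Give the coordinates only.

The moves between consecutive positions are (+5, -3, -1), (+3, +0, +5), (-5, +3, -2), (+5, -3, -1), (+3, +0, +5), (-5, +3, -2), (+5, -3, -1); they repeat the 3-cycle [(+5, -3, -1), (+3, +0, +5), (-5, +3, -2)].
step 8: apply (+3, +0, +5) → (9, -15, 5)
step 9: apply (-5, +3, -2) → (4, -12, 3)
step 10: apply (+5, -3, -1) → (9, -15, 2)

(9, -15, 2)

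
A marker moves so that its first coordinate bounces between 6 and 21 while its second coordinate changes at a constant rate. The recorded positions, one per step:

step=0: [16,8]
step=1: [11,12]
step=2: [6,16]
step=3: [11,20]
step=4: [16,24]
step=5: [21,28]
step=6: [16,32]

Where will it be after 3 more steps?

The first coordinate travels 5 per step and bounces off the walls at 6 and 21.
  step 7: 16 → 11
  step 8: 11 → 6
  step 9: 6 → 11
The second coordinate changes by +4 each step: at step 9 it is 44.

[11,44]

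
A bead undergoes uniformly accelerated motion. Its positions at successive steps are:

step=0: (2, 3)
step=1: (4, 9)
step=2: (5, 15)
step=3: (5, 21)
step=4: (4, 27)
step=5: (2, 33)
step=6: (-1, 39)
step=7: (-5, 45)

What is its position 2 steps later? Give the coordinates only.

(-16, 57)

First differences are (+2, +6), (+1, +6), (+0, +6), (-1, +6), (-2, +6), (-3, +6), (-4, +6); their common second difference is (-1, +0) (constant acceleration).
step 8: (-5, 45) + (-5, +6) → (-10, 51)
step 9: (-10, 51) + (-6, +6) → (-16, 57)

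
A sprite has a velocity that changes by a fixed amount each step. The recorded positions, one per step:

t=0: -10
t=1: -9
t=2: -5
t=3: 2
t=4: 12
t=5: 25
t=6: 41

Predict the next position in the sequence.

First differences are +1, +4, +7, +10, +13, +16; their common second difference is +3 (constant acceleration).
step 7: 41 + 19 → 60

60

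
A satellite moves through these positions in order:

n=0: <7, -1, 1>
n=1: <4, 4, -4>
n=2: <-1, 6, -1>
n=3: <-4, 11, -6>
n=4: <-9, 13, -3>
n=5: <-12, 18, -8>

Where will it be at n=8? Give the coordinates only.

<-25, 27, -7>

The moves between consecutive positions are <-3, +5, -5>, <-5, +2, +3>, <-3, +5, -5>, <-5, +2, +3>, <-3, +5, -5>; they repeat the 2-cycle [<-3, +5, -5>, <-5, +2, +3>].
step 6: apply <-5, +2, +3> → <-17, 20, -5>
step 7: apply <-3, +5, -5> → <-20, 25, -10>
step 8: apply <-5, +2, +3> → <-25, 27, -7>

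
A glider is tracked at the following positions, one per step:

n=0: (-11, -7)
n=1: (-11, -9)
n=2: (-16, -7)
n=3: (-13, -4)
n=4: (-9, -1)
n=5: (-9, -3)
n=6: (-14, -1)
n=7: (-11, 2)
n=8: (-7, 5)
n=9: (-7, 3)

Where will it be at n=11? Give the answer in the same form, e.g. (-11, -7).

Differencing gives (+0, -2), (-5, +2), (+3, +3), (+4, +3), (+0, -2), (-5, +2), (+3, +3), (+4, +3), (+0, -2). This is the pattern (+0, -2), (-5, +2), (+3, +3), (+4, +3) repeated.
step 10: apply (-5, +2) → (-12, 5)
step 11: apply (+3, +3) → (-9, 8)

(-9, 8)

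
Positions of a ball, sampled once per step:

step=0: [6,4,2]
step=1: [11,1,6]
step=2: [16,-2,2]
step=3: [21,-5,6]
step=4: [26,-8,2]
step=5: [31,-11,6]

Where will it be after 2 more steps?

The first coordinate changes by +5 each step, so at step 7 it is 6 + 7·(5) = 41.
The second coordinate changes by -3 each step, so at step 7 it is 4 + 7·(-3) = -17.
The third coordinate repeats the cycle [2, 6] with period 2; step 7 mod 2 = 1, giving 6.

[41,-17,6]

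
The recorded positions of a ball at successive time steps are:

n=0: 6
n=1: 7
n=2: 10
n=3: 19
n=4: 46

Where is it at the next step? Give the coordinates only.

Consecutive displacements +1, +3, +9, +27 scale by a factor of 3 each step.
step 5: 46 + 81 → 127

127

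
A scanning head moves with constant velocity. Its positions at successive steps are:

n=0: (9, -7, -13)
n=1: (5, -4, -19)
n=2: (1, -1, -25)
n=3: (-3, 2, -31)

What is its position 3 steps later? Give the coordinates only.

(-15, 11, -49)

Each step adds (-4, +3, -6) to the position.
step 4: (-3, 2, -31) + (-4, +3, -6) → (-7, 5, -37)
step 5: (-7, 5, -37) + (-4, +3, -6) → (-11, 8, -43)
step 6: (-11, 8, -43) + (-4, +3, -6) → (-15, 11, -49)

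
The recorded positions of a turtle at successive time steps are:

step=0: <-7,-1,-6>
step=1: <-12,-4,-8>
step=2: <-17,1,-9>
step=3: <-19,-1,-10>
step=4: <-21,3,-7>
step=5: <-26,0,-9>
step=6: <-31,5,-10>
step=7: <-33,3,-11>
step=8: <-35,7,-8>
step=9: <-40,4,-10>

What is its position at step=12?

Differencing gives <-5,-3,-2>, <-5,+5,-1>, <-2,-2,-1>, <-2,+4,+3>, <-5,-3,-2>, <-5,+5,-1>, <-2,-2,-1>, <-2,+4,+3>, <-5,-3,-2>. This is the pattern <-5,-3,-2>, <-5,+5,-1>, <-2,-2,-1>, <-2,+4,+3> repeated.
step 10: apply <-5,+5,-1> → <-45,9,-11>
step 11: apply <-2,-2,-1> → <-47,7,-12>
step 12: apply <-2,+4,+3> → <-49,11,-9>

<-49,11,-9>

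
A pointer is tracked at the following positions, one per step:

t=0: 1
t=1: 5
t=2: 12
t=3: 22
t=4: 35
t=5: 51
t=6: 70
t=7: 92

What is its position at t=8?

117

Successive displacements: +4, +7, +10, +13, +16, +19, +22 — each changes by +3.
step 8: 92 + 25 → 117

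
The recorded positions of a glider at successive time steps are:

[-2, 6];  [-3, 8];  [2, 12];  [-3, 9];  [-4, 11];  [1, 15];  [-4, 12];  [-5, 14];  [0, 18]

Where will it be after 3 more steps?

Differencing gives [-1, +2], [+5, +4], [-5, -3], [-1, +2], [+5, +4], [-5, -3], [-1, +2], [+5, +4]. This is the pattern [-1, +2], [+5, +4], [-5, -3] repeated.
step 9: apply [-5, -3] → [-5, 15]
step 10: apply [-1, +2] → [-6, 17]
step 11: apply [+5, +4] → [-1, 21]

[-1, 21]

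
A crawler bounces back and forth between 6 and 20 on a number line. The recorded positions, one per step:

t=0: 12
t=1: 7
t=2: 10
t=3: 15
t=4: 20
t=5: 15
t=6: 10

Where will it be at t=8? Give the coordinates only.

12

The value travels 5 per step and bounces off the walls at 6 and 20.
  step 7: 10 → 7
  step 8: 7 → 12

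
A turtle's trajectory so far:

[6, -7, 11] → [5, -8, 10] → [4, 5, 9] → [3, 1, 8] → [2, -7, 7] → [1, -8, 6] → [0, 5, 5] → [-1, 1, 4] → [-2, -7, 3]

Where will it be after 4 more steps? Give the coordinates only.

[-6, -7, -1]

The first coordinate changes by -1 each step, so at step 12 it is 6 + 12·(-1) = -6.
The second coordinate repeats the cycle [-7, -8, 5, 1] with period 4; step 12 mod 4 = 0, giving -7.
The third coordinate changes by -1 each step, so at step 12 it is 11 + 12·(-1) = -1.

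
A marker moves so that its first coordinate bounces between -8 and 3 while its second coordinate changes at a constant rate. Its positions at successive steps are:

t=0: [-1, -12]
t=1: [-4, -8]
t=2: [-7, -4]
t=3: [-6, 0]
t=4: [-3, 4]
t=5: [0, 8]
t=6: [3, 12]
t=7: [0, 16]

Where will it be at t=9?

[-6, 24]

The first coordinate reflects between -8 and 3, moving 3 per step.
  step 8: 0 → -3
  step 9: -3 → -6
The second coordinate changes by +4 each step: at step 9 it is 24.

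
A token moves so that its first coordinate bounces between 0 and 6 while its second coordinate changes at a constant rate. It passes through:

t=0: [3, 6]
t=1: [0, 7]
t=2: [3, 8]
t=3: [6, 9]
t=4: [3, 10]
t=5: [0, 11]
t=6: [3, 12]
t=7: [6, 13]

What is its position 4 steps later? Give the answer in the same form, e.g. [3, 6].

[6, 17]

The first coordinate travels 3 per step and bounces off the walls at 0 and 6.
  step 8: 6 → 3
  step 9: 3 → 0
  step 10: 0 → 3
  step 11: 3 → 6
The second coordinate changes by +1 each step: at step 11 it is 17.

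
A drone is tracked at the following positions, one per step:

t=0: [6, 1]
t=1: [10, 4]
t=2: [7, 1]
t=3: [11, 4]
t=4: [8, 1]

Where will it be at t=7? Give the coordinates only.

[13, 4]

Step-to-step displacements: [+4, +3], [-3, -3], [+4, +3], [-3, -3] — a repeating cycle of length 2.
step 5: apply [+4, +3] → [12, 4]
step 6: apply [-3, -3] → [9, 1]
step 7: apply [+4, +3] → [13, 4]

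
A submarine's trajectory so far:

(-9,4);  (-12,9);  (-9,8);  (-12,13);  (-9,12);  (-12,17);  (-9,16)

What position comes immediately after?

Differencing gives (-3,+5), (+3,-1), (-3,+5), (+3,-1), (-3,+5), (+3,-1). This is the pattern (-3,+5), (+3,-1) repeated.
step 7: apply (-3,+5) → (-12,21)

(-12,21)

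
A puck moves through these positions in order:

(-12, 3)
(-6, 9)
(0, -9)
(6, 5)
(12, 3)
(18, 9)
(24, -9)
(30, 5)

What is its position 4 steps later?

(54, 5)

The first coordinate changes by +6 each step, so at step 11 it is -12 + 11·(6) = 54.
The second coordinate repeats the cycle [3, 9, -9, 5] with period 4; step 11 mod 4 = 3, giving 5.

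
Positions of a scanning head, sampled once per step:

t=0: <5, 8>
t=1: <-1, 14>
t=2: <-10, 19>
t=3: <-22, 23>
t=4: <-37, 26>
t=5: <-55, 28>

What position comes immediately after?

<-76, 29>

Successive displacements: <-6, +6>, <-9, +5>, <-12, +4>, <-15, +3>, <-18, +2> — each changes by <-3, -1>.
step 6: <-55, 28> + <-21, +1> → <-76, 29>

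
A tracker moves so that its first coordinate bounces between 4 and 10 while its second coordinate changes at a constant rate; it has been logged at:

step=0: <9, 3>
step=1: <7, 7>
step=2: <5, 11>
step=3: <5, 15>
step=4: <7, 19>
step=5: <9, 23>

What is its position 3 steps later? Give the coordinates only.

The first coordinate reflects between 4 and 10, moving 2 per step.
  step 6: 9 → 9
  step 7: 9 → 7
  step 8: 7 → 5
The second coordinate changes by +4 each step: at step 8 it is 35.

<5, 35>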